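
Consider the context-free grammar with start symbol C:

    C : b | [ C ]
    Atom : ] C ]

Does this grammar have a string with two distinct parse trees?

Unambiguous

Only C is reachable from C; ignoring the rest: Each string is a nest of matched brackets around a single atom. An opening bracket forces the recursive rule; an atom forces the base rule.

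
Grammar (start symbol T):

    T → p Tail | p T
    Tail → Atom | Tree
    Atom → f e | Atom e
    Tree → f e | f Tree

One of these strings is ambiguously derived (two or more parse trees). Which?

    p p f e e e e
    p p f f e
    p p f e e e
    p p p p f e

p p f e e e e: 1 tree
p p f f e: 1 tree
p p f e e e: 1 tree
p p p p f e: 2 trees

p p p p f e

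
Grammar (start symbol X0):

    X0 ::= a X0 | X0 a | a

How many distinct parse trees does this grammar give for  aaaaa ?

Parse trees for aaaaa (showing first 6 of 16):
  [X0 a [X0 a [X0 a [X0 a [X0 a]]]]]
  [X0 a [X0 a [X0 a [X0 [X0 a] a]]]]
  [X0 a [X0 a [X0 [X0 a [X0 a]] a]]]
  [X0 a [X0 a [X0 [X0 [X0 a] a] a]]]
  [X0 a [X0 [X0 a [X0 a [X0 a]]] a]]
  [X0 a [X0 [X0 a [X0 [X0 a] a]] a]]

16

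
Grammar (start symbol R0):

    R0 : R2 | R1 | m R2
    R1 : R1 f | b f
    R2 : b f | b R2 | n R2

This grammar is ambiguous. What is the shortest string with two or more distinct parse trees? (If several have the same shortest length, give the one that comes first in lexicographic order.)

length 2: b f has 2 parse trees

Two derivations of b f:
  R0 ⇒ R2 ⇒ b f
  R0 ⇒ R1 ⇒ b f

b f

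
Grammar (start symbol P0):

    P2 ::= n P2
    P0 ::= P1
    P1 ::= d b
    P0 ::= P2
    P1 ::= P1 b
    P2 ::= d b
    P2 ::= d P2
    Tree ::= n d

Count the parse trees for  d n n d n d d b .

1

Parse trees for d n n d n d d b:
  [P0 [P2 d [P2 n [P2 n [P2 d [P2 n [P2 d [P2 d b]]]]]]]]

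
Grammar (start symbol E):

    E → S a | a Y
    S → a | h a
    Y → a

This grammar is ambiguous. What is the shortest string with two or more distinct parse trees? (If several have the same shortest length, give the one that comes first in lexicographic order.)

length 2: a a has 2 parse trees

Two derivations of a a:
  E ⇒ S a ⇒ a a
  E ⇒ a Y ⇒ a a

a a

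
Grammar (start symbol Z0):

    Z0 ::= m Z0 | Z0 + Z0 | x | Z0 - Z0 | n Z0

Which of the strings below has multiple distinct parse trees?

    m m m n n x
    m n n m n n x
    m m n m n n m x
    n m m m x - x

n m m m x - x

m m m n n x: 1 tree
m n n m n n x: 1 tree
m m n m n n m x: 1 tree
n m m m x - x: 5 trees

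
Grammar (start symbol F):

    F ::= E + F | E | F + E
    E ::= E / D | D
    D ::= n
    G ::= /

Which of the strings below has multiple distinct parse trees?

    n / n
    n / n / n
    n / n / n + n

n / n / n + n

n / n: 1 tree
n / n / n: 1 tree
n / n / n + n: 2 trees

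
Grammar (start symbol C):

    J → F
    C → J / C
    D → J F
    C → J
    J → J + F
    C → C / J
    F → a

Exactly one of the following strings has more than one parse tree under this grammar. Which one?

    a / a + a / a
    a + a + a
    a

a / a + a / a: 4 trees
a + a + a: 1 tree
a: 1 tree

a / a + a / a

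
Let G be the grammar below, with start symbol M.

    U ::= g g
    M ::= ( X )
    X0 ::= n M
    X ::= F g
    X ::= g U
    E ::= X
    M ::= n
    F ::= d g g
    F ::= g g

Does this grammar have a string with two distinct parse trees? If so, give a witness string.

Ambiguous

Witness: ( g g g )

Derivation 1: M ⇒ ( X ) ⇒ ( F g ) ⇒ ( g g g )
Derivation 2: M ⇒ ( X ) ⇒ ( g U ) ⇒ ( g g g )

Two distinct leftmost derivations for the same string.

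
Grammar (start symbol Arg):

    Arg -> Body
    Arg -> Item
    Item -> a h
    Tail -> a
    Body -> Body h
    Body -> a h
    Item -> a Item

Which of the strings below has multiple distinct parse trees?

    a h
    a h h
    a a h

a h

a h: 2 trees
a h h: 1 tree
a a h: 1 tree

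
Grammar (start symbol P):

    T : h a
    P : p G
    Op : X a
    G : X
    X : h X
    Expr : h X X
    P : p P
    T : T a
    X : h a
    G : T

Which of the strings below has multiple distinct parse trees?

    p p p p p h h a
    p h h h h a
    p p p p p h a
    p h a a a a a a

p p p p p h a

p p p p p h h a: 1 tree
p h h h h a: 1 tree
p p p p p h a: 2 trees
p h a a a a a a: 1 tree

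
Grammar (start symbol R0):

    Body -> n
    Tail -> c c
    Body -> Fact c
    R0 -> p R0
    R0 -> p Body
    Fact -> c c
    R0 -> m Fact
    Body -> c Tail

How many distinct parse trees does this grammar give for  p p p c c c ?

Parse trees for p p p c c c:
  [R0 p [R0 p [R0 p [Body [Fact c c] c]]]]
  [R0 p [R0 p [R0 p [Body c [Tail c c]]]]]

2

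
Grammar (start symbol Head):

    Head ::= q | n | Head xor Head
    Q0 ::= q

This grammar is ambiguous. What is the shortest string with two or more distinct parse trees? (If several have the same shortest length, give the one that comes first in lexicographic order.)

n xor n xor n

length 1: no string has ≥2 trees
length 3: no string has ≥2 trees
length 5: n xor n xor n has 2 parse trees

Two derivations of n xor n xor n:
  Head ⇒ Head xor Head ⇒ n xor Head ⇒ n xor Head xor Head ⇒ n xor n xor Head ⇒ n xor n xor n
  Head ⇒ Head xor Head ⇒ Head xor Head xor Head ⇒ n xor Head xor Head ⇒ n xor n xor Head ⇒ n xor n xor n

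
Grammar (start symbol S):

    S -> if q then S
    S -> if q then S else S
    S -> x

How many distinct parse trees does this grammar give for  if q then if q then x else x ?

Parse trees for if q then if q then x else x:
  [S if q then [S if q then [S x] else [S x]]]
  [S if q then [S if q then [S x]] else [S x]]

2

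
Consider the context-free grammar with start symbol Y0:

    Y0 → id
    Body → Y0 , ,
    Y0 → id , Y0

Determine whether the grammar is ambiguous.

Only Y0 is reachable from Y0; ignoring the rest: Right-recursive list with a separator: after each atom, whether the separator follows determines the rule. One parse per string.

Unambiguous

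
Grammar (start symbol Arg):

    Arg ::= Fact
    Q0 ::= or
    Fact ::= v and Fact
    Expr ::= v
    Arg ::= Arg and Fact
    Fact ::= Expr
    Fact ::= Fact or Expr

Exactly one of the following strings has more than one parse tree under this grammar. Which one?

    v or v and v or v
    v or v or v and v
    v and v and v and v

v and v and v and v

v or v and v or v: 1 tree
v or v or v and v: 1 tree
v and v and v and v: 8 trees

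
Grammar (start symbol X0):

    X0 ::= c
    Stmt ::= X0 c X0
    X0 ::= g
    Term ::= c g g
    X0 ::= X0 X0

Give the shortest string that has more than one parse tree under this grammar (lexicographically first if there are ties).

c c c

length 1: no string has ≥2 trees
length 2: no string has ≥2 trees
length 3: c c c has 2 parse trees

Two derivations of c c c:
  X0 ⇒ X0 X0 ⇒ c X0 ⇒ c X0 X0 ⇒ c c X0 ⇒ c c c
  X0 ⇒ X0 X0 ⇒ X0 X0 X0 ⇒ c X0 X0 ⇒ c c X0 ⇒ c c c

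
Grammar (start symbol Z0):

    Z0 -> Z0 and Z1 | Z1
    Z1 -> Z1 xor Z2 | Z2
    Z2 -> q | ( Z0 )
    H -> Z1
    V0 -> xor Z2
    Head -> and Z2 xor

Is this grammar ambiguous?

(H, V0, Head are unreachable from Z0, so their rules don't affect L(Z0).) Z0 → Z0 and Z1 | Z1  ;  Z1 → Z1 xor Z2 | Z2  — a left-associative chain with Z2 at the bottom. Each string factors uniquely by precedence.

Unambiguous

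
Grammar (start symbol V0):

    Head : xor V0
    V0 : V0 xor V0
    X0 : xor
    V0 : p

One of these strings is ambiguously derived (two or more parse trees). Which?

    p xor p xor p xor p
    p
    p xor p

p xor p xor p xor p: 5 trees
p: 1 tree
p xor p: 1 tree

p xor p xor p xor p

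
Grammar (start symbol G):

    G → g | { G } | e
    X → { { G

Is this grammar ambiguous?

Only G is reachable from G; ignoring the rest: L(G) is { openⁿ atom closeⁿ : n ≥ 0 }. The bracket depth fixes n, and the derivation is forced at every step.

Unambiguous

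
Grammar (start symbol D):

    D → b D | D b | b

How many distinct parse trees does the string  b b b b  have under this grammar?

Parse trees for b b b b:
  [D b [D b [D b [D b]]]]
  [D b [D b [D [D b] b]]]
  [D b [D [D b [D b]] b]]
  [D b [D [D [D b] b] b]]
  [D [D b [D b [D b]]] b]
  [D [D b [D [D b] b]] b]
  [D [D [D b [D b]] b] b]
  [D [D [D [D b] b] b] b]

8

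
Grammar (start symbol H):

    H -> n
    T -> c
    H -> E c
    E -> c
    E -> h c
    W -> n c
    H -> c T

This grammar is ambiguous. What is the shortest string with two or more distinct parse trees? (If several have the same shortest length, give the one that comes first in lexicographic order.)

c c

length 1: no string has ≥2 trees
length 2: c c has 2 parse trees

Two derivations of c c:
  H ⇒ E c ⇒ c c
  H ⇒ c T ⇒ c c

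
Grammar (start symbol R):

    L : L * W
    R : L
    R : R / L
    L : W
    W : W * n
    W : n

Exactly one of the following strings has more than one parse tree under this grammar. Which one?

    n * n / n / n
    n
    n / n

n * n / n / n: 2 trees
n: 1 tree
n / n: 1 tree

n * n / n / n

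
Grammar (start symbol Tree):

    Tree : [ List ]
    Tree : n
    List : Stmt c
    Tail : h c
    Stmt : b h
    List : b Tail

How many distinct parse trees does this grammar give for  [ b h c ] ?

2

Parse trees for [ b h c ]:
  [Tree [ [List [Stmt b h] c] ]]
  [Tree [ [List b [Tail h c]] ]]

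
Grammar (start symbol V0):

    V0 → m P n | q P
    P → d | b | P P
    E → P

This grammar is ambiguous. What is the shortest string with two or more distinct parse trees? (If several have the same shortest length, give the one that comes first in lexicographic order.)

length 2: no string has ≥2 trees
length 3: no string has ≥2 trees
length 4: q b b b has 2 parse trees

Two derivations of q b b b:
  V0 ⇒ q P ⇒ q P P ⇒ q b P ⇒ q b P P ⇒ q b b P ⇒ q b b b
  V0 ⇒ q P ⇒ q P P ⇒ q P P P ⇒ q b P P ⇒ q b b P ⇒ q b b b

q b b b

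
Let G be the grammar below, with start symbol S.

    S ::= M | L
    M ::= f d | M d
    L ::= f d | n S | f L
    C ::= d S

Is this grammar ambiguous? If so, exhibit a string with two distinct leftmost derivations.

Witness: f d

Derivation 1: S ⇒ M ⇒ f d
Derivation 2: S ⇒ L ⇒ f d

Two distinct leftmost derivations for the same string.

Ambiguous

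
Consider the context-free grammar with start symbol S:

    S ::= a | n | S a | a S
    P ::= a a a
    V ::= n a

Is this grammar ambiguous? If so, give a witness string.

Witness: a a

Derivation 1: S ⇒ S a ⇒ a a
Derivation 2: S ⇒ a S ⇒ a a

Two distinct leftmost derivations for the same string.

Ambiguous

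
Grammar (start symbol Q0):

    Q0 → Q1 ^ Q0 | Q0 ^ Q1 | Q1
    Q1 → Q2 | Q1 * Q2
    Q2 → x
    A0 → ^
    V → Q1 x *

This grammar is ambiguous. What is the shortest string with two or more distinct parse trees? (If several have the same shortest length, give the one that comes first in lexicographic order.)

x ^ x

length 1: no string has ≥2 trees
length 3: x ^ x has 2 parse trees

Two derivations of x ^ x:
  Q0 ⇒ Q1 ^ Q0 ⇒ Q2 ^ Q0 ⇒ x ^ Q0 ⇒ x ^ Q1 ⇒ x ^ Q2 ⇒ x ^ x
  Q0 ⇒ Q0 ^ Q1 ⇒ Q1 ^ Q1 ⇒ Q2 ^ Q1 ⇒ x ^ Q1 ⇒ x ^ Q2 ⇒ x ^ x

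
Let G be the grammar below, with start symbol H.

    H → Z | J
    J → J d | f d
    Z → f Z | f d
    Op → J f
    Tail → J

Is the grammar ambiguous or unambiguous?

Ambiguous

Witness: f d

Derivation 1: H ⇒ Z ⇒ f d
Derivation 2: H ⇒ J ⇒ f d

Two distinct leftmost derivations for the same string.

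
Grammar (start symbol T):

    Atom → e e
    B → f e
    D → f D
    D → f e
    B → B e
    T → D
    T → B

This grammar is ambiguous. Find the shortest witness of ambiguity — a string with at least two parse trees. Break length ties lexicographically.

length 2: f e has 2 parse trees

Two derivations of f e:
  T ⇒ D ⇒ f e
  T ⇒ B ⇒ f e

f e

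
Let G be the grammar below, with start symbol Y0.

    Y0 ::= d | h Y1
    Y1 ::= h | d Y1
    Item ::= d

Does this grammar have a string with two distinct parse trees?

Unambiguous

Only Y0, Y1 are reachable from Y0; ignoring the rest: Restricted to the reachable nonterminals, every rule has the form A → t or A → t B, and no two rules for the same A share a first terminal. The grammar encodes a DFA — one run per string.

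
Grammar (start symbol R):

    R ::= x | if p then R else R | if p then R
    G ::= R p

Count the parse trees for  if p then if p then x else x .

2

Parse trees for if p then if p then x else x:
  [R if p then [R if p then [R x]] else [R x]]
  [R if p then [R if p then [R x] else [R x]]]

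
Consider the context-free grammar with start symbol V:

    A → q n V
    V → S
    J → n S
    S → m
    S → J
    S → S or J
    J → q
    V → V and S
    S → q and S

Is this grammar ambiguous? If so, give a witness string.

Witness: q and m

Derivation 1: V ⇒ S ⇒ q and S ⇒ q and m
Derivation 2: V ⇒ V and S ⇒ S and S ⇒ J and S ⇒ q and S ⇒ q and m

Two distinct leftmost derivations for the same string.

Ambiguous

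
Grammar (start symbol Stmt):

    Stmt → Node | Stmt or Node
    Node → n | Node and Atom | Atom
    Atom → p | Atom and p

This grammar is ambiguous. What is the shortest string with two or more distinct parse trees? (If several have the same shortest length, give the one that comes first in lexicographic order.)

length 1: no string has ≥2 trees
length 3: p and p has 2 parse trees

Two derivations of p and p:
  Stmt ⇒ Node ⇒ Node and Atom ⇒ Atom and Atom ⇒ p and Atom ⇒ p and p
  Stmt ⇒ Node ⇒ Atom ⇒ Atom and p ⇒ p and p

p and p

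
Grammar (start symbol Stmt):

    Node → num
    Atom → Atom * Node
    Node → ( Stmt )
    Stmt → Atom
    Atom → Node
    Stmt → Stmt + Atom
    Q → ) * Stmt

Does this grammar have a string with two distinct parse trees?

Only Stmt, Atom, Node are reachable from Stmt; ignoring the rest: This is a standard precedence ladder (Stmt over Atom over Node), with each level left-recursive on its own operator ('+' at Stmt, '*' at Atom). That structure is LR(1), hence unambiguous.

Unambiguous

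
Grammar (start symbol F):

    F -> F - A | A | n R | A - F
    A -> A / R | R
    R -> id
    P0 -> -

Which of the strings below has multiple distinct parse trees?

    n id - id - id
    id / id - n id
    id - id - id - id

n id - id - id: 1 tree
id / id - n id: 1 tree
id - id - id - id: 8 trees

id - id - id - id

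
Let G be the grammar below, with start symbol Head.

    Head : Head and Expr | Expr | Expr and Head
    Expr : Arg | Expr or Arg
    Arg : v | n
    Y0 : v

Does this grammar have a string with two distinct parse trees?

Ambiguous

Witness: n and n

Derivation 1: Head ⇒ Head and Expr ⇒ Expr and Expr ⇒ Arg and Expr ⇒ n and Expr ⇒ n and Arg ⇒ n and n
Derivation 2: Head ⇒ Expr and Head ⇒ Arg and Head ⇒ n and Head ⇒ n and Expr ⇒ n and Arg ⇒ n and n

Two distinct leftmost derivations for the same string.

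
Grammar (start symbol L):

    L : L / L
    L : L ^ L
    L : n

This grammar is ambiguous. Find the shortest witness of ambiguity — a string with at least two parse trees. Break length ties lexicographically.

length 1: no string has ≥2 trees
length 3: no string has ≥2 trees
length 5: n / n / n has 2 parse trees

Two derivations of n / n / n:
  L ⇒ L / L ⇒ L / L / L ⇒ n / L / L ⇒ n / n / L ⇒ n / n / n
  L ⇒ L / L ⇒ n / L ⇒ n / L / L ⇒ n / n / L ⇒ n / n / n

n / n / n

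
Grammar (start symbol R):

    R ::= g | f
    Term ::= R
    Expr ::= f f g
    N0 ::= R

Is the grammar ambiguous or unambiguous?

Unambiguous

(Term, Expr, N0 are unreachable from R, so their rules don't affect L(R).) Each reachable nonterminal has at most one production per leading terminal, and all productions are right-linear; the derivation is determined token-by-token.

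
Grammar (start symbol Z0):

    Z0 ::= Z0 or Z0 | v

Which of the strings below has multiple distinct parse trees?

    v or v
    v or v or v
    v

v or v or v

v or v: 1 tree
v or v or v: 2 trees
v: 1 tree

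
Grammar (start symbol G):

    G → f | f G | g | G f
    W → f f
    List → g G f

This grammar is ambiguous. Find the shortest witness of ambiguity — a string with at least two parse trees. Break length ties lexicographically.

length 1: no string has ≥2 trees
length 2: f f has 2 parse trees

Two derivations of f f:
  G ⇒ f G ⇒ f f
  G ⇒ G f ⇒ f f

f f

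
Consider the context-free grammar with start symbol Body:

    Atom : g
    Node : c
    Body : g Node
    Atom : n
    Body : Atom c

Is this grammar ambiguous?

Ambiguous

Witness: g c

Derivation 1: Body ⇒ g Node ⇒ g c
Derivation 2: Body ⇒ Atom c ⇒ g c

Two distinct leftmost derivations for the same string.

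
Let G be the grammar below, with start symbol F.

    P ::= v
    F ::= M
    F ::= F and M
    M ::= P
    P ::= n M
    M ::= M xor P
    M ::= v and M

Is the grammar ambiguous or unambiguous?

Ambiguous

Witness: v and v

Derivation 1: F ⇒ M ⇒ v and M ⇒ v and P ⇒ v and v
Derivation 2: F ⇒ F and M ⇒ M and M ⇒ P and M ⇒ v and M ⇒ v and P ⇒ v and v

Two distinct leftmost derivations for the same string.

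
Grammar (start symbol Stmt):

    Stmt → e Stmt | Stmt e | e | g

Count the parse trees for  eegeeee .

Parse trees for eegeeee (showing first 6 of 15):
  [Stmt e [Stmt e [Stmt [Stmt [Stmt [Stmt [Stmt g] e] e] e] e]]]
  [Stmt e [Stmt [Stmt e [Stmt [Stmt [Stmt [Stmt g] e] e] e]] e]]
  [Stmt e [Stmt [Stmt [Stmt e [Stmt [Stmt [Stmt g] e] e]] e] e]]
  [Stmt e [Stmt [Stmt [Stmt [Stmt e [Stmt [Stmt g] e]] e] e] e]]
  [Stmt e [Stmt [Stmt [Stmt [Stmt [Stmt e [Stmt g]] e] e] e] e]]
  [Stmt [Stmt e [Stmt e [Stmt [Stmt [Stmt [Stmt g] e] e] e]]] e]

15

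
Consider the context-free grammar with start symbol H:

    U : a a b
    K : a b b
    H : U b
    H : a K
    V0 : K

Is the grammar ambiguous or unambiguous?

Ambiguous

Witness: a a b b

Derivation 1: H ⇒ U b ⇒ a a b b
Derivation 2: H ⇒ a K ⇒ a a b b

Two distinct leftmost derivations for the same string.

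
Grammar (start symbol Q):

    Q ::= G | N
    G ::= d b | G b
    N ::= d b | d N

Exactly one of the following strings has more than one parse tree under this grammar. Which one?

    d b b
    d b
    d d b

d b b: 1 tree
d b: 2 trees
d d b: 1 tree

d b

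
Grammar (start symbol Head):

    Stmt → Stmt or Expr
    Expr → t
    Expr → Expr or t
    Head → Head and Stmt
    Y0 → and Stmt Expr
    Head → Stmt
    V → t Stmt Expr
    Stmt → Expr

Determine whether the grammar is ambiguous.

Ambiguous

Witness: t or t

Derivation 1: Head ⇒ Stmt ⇒ Stmt or Expr ⇒ Expr or Expr ⇒ t or Expr ⇒ t or t
Derivation 2: Head ⇒ Stmt ⇒ Expr ⇒ Expr or t ⇒ t or t

Two distinct leftmost derivations for the same string.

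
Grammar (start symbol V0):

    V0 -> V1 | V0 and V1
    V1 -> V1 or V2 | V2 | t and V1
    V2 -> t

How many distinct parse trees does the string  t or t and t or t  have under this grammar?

1

Parse trees for t or t and t or t:
  [V0 [V0 [V1 [V1 [V2 t]] or [V2 t]]] and [V1 [V1 [V2 t]] or [V2 t]]]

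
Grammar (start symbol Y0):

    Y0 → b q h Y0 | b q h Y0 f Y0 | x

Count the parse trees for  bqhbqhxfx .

2

Parse trees for bqhbqhxfx:
  [Y0 b q h [Y0 b q h [Y0 x] f [Y0 x]]]
  [Y0 b q h [Y0 b q h [Y0 x]] f [Y0 x]]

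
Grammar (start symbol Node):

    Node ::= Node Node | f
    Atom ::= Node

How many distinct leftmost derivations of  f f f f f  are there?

Parse trees for f f f f f (showing first 6 of 14):
  [Node [Node f] [Node [Node f] [Node [Node f] [Node [Node f] [Node f]]]]]
  [Node [Node f] [Node [Node f] [Node [Node [Node f] [Node f]] [Node f]]]]
  [Node [Node f] [Node [Node [Node f] [Node f]] [Node [Node f] [Node f]]]]
  [Node [Node f] [Node [Node [Node f] [Node [Node f] [Node f]]] [Node f]]]
  [Node [Node f] [Node [Node [Node [Node f] [Node f]] [Node f]] [Node f]]]
  [Node [Node [Node f] [Node f]] [Node [Node f] [Node [Node f] [Node f]]]]

14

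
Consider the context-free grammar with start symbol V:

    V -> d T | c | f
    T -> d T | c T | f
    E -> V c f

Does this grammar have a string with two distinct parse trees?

Unambiguous

Only V, T are reachable from V; ignoring the rest: Restricted to the reachable nonterminals, every rule has the form A → t or A → t B, and no two rules for the same A share a first terminal. The grammar encodes a DFA — one run per string.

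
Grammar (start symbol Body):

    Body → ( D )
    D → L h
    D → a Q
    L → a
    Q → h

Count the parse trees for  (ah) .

2

Parse trees for (ah):
  [Body ( [D [L a] h] )]
  [Body ( [D a [Q h]] )]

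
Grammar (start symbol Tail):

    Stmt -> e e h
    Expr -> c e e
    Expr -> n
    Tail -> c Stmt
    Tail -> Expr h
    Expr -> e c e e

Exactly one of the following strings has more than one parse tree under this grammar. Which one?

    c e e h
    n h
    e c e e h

c e e h: 2 trees
n h: 1 tree
e c e e h: 1 tree

c e e h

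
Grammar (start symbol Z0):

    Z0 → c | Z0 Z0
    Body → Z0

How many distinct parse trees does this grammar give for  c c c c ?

Parse trees for c c c c:
  [Z0 [Z0 c] [Z0 [Z0 c] [Z0 [Z0 c] [Z0 c]]]]
  [Z0 [Z0 c] [Z0 [Z0 [Z0 c] [Z0 c]] [Z0 c]]]
  [Z0 [Z0 [Z0 c] [Z0 c]] [Z0 [Z0 c] [Z0 c]]]
  [Z0 [Z0 [Z0 c] [Z0 [Z0 c] [Z0 c]]] [Z0 c]]
  [Z0 [Z0 [Z0 [Z0 c] [Z0 c]] [Z0 c]] [Z0 c]]

5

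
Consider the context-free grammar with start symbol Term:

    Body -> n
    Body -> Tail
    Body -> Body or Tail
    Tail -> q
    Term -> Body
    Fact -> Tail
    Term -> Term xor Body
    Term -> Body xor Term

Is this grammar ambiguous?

Ambiguous

Witness: n xor n

Derivation 1: Term ⇒ Term xor Body ⇒ Body xor Body ⇒ n xor Body ⇒ n xor n
Derivation 2: Term ⇒ Body xor Term ⇒ n xor Term ⇒ n xor Body ⇒ n xor n

Two distinct leftmost derivations for the same string.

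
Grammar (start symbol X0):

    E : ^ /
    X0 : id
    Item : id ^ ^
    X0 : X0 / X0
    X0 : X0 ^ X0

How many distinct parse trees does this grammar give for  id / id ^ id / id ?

Parse trees for id / id ^ id / id:
  [X0 [X0 id] / [X0 [X0 [X0 id] ^ [X0 id]] / [X0 id]]]
  [X0 [X0 id] / [X0 [X0 id] ^ [X0 [X0 id] / [X0 id]]]]
  [X0 [X0 [X0 id] / [X0 [X0 id] ^ [X0 id]]] / [X0 id]]
  [X0 [X0 [X0 [X0 id] / [X0 id]] ^ [X0 id]] / [X0 id]]
  [X0 [X0 [X0 id] / [X0 id]] ^ [X0 [X0 id] / [X0 id]]]

5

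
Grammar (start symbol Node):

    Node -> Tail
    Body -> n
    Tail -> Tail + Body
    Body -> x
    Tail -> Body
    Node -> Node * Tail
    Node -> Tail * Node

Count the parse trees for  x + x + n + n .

1

Parse trees for x + x + n + n:
  [Node [Tail [Tail [Tail [Tail [Body x]] + [Body x]] + [Body n]] + [Body n]]]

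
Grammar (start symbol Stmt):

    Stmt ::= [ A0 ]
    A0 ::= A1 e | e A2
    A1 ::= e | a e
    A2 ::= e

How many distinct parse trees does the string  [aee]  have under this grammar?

1

Parse trees for [aee]:
  [Stmt [ [A0 [A1 a e] e] ]]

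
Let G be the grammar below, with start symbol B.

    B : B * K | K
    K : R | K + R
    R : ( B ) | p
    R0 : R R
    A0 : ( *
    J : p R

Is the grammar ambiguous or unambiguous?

Unambiguous

(R0, A0, J are unreachable from B, so their rules don't affect L(B).) B → B * K | K  ;  K → K + R | R  — a left-associative chain with R at the bottom. Each string factors uniquely by precedence.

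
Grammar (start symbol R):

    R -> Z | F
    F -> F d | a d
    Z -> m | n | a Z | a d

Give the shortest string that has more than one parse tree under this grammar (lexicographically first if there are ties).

a d

length 1: no string has ≥2 trees
length 2: a d has 2 parse trees

Two derivations of a d:
  R ⇒ Z ⇒ a d
  R ⇒ F ⇒ a d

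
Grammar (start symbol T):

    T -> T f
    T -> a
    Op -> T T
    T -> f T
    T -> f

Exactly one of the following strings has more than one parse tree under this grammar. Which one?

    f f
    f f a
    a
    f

f f

f f: 2 trees
f f a: 1 tree
a: 1 tree
f: 1 tree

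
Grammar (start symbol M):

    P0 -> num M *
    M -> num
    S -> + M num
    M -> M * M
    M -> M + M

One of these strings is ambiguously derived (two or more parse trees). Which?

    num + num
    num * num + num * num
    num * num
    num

num * num + num * num

num + num: 1 tree
num * num + num * num: 5 trees
num * num: 1 tree
num: 1 tree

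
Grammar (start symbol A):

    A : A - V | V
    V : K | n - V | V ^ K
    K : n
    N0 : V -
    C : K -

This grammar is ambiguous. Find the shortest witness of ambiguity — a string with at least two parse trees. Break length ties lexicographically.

n - n

length 1: no string has ≥2 trees
length 3: n - n has 2 parse trees

Two derivations of n - n:
  A ⇒ A - V ⇒ V - V ⇒ K - V ⇒ n - V ⇒ n - K ⇒ n - n
  A ⇒ V ⇒ n - V ⇒ n - K ⇒ n - n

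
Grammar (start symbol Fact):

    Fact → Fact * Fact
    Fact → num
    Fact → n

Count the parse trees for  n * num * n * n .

Parse trees for n * num * n * n:
  [Fact [Fact n] * [Fact [Fact num] * [Fact [Fact n] * [Fact n]]]]
  [Fact [Fact n] * [Fact [Fact [Fact num] * [Fact n]] * [Fact n]]]
  [Fact [Fact [Fact n] * [Fact num]] * [Fact [Fact n] * [Fact n]]]
  [Fact [Fact [Fact n] * [Fact [Fact num] * [Fact n]]] * [Fact n]]
  [Fact [Fact [Fact [Fact n] * [Fact num]] * [Fact n]] * [Fact n]]

5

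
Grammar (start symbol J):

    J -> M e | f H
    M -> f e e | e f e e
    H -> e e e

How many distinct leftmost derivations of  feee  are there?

Parse trees for feee:
  [J [M f e e] e]
  [J f [H e e e]]

2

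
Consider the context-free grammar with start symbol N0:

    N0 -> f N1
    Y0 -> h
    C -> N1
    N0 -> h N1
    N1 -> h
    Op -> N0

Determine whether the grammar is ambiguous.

Unambiguous

Only N0, N1 are reachable from N0; ignoring the rest: Restricted to the reachable nonterminals, every rule has the form A → t or A → t B, and no two rules for the same A share a first terminal. The grammar encodes a DFA — one run per string.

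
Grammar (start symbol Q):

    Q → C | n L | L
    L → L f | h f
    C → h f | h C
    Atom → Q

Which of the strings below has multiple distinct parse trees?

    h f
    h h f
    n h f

h f: 2 trees
h h f: 1 tree
n h f: 1 tree

h f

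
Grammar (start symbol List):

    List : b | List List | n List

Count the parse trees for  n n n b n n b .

Parse trees for n n n b n n b:
  [List [List n [List n [List n [List b]]]] [List n [List n [List b]]]]
  [List n [List [List n [List n [List b]]] [List n [List n [List b]]]]]
  [List n [List n [List [List n [List b]] [List n [List n [List b]]]]]]
  [List n [List n [List n [List [List b] [List n [List n [List b]]]]]]]

4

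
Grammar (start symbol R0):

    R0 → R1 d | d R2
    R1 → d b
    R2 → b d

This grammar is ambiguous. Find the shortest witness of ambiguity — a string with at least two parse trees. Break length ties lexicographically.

length 3: d b d has 2 parse trees

Two derivations of d b d:
  R0 ⇒ R1 d ⇒ d b d
  R0 ⇒ d R2 ⇒ d b d

d b d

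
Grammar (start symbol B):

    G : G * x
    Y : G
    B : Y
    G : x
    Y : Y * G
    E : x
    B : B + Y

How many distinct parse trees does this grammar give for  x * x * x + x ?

Parse trees for x * x * x + x:
  [B [B [Y [G [G [G x] * x] * x]]] + [Y [G x]]]
  [B [B [Y [Y [G x]] * [G [G x] * x]]] + [Y [G x]]]
  [B [B [Y [Y [G [G x] * x]] * [G x]]] + [Y [G x]]]
  [B [B [Y [Y [Y [G x]] * [G x]] * [G x]]] + [Y [G x]]]

4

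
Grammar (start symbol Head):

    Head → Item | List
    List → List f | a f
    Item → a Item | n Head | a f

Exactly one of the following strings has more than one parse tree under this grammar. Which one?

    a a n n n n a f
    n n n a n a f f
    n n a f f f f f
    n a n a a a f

a a n n n n a f

a a n n n n a f: 2 trees
n n n a n a f f: 1 tree
n n a f f f f f: 1 tree
n a n a a a f: 1 tree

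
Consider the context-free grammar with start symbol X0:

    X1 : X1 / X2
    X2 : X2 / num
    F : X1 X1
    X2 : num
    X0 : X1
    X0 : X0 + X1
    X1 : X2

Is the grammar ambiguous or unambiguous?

Witness: num / num

Derivation 1: X0 ⇒ X1 ⇒ X1 / X2 ⇒ X2 / X2 ⇒ num / X2 ⇒ num / num
Derivation 2: X0 ⇒ X1 ⇒ X2 ⇒ X2 / num ⇒ num / num

Two distinct leftmost derivations for the same string.

Ambiguous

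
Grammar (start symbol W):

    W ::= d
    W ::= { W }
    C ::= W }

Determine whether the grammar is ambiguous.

Unambiguous

(C is unreachable from W, so its rules don't affect L(W).) L(W) is { openⁿ atom closeⁿ : n ≥ 0 }. The bracket depth fixes n, and the derivation is forced at every step.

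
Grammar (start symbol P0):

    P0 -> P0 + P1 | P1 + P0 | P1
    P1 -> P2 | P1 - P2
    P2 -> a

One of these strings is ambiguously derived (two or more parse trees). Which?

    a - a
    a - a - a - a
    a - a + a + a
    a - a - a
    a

a - a: 1 tree
a - a - a - a: 1 tree
a - a + a + a: 4 trees
a - a - a: 1 tree
a: 1 tree

a - a + a + a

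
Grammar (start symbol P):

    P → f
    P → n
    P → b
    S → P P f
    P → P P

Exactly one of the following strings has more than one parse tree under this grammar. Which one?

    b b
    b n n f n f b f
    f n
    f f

b n n f n f b f

b b: 1 tree
b n n f n f b f: 429 trees
f n: 1 tree
f f: 1 tree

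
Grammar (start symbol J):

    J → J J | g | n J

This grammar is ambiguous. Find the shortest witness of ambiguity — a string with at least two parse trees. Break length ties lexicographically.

length 1: no string has ≥2 trees
length 2: no string has ≥2 trees
length 3: g g g has 2 parse trees

Two derivations of g g g:
  J ⇒ J J ⇒ J J J ⇒ g J J ⇒ g g J ⇒ g g g
  J ⇒ J J ⇒ g J ⇒ g J J ⇒ g g J ⇒ g g g

g g g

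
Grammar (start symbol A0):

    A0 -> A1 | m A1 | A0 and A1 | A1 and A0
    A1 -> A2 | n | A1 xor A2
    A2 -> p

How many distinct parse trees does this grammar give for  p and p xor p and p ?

Parse trees for p and p xor p and p:
  [A0 [A0 [A0 [A1 [A2 p]]] and [A1 [A1 [A2 p]] xor [A2 p]]] and [A1 [A2 p]]]
  [A0 [A0 [A1 [A2 p]] and [A0 [A1 [A1 [A2 p]] xor [A2 p]]]] and [A1 [A2 p]]]
  [A0 [A1 [A2 p]] and [A0 [A0 [A1 [A1 [A2 p]] xor [A2 p]]] and [A1 [A2 p]]]]
  [A0 [A1 [A2 p]] and [A0 [A1 [A1 [A2 p]] xor [A2 p]] and [A0 [A1 [A2 p]]]]]

4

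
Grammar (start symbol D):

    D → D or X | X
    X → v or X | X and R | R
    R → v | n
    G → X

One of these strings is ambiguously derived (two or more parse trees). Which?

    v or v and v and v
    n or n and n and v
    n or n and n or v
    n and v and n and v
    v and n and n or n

v or v and v and v: 4 trees
n or n and n and v: 1 tree
n or n and n or v: 1 tree
n and v and n and v: 1 tree
v and n and n or n: 1 tree

v or v and v and v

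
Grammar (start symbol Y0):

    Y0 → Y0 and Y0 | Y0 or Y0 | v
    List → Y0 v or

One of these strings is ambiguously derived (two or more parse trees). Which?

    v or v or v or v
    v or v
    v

v or v or v or v

v or v or v or v: 5 trees
v or v: 1 tree
v: 1 tree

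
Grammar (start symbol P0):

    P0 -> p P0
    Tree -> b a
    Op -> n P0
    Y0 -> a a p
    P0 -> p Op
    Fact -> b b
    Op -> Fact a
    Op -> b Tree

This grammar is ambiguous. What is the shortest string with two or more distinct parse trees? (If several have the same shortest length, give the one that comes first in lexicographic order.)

p b b a

length 4: p b b a has 2 parse trees

Two derivations of p b b a:
  P0 ⇒ p Op ⇒ p Fact a ⇒ p b b a
  P0 ⇒ p Op ⇒ p b Tree ⇒ p b b a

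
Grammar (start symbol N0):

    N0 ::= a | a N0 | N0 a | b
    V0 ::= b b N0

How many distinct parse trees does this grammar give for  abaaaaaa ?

7

Parse trees for abaaaaaa:
  [N0 a [N0 [N0 [N0 [N0 [N0 [N0 [N0 b] a] a] a] a] a] a]]
  [N0 [N0 a [N0 [N0 [N0 [N0 [N0 [N0 b] a] a] a] a] a]] a]
  [N0 [N0 [N0 a [N0 [N0 [N0 [N0 [N0 b] a] a] a] a]] a] a]
  [N0 [N0 [N0 [N0 a [N0 [N0 [N0 [N0 b] a] a] a]] a] a] a]
  [N0 [N0 [N0 [N0 [N0 a [N0 [N0 [N0 b] a] a]] a] a] a] a]
  [N0 [N0 [N0 [N0 [N0 [N0 a [N0 [N0 b] a]] a] a] a] a] a]
  [N0 [N0 [N0 [N0 [N0 [N0 [N0 a [N0 b]] a] a] a] a] a] a]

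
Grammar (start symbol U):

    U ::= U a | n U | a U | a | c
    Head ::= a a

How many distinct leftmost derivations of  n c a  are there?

2

Parse trees for n c a:
  [U [U n [U c]] a]
  [U n [U [U c] a]]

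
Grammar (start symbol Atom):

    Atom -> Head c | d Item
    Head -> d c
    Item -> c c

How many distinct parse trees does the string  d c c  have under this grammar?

Parse trees for d c c:
  [Atom [Head d c] c]
  [Atom d [Item c c]]

2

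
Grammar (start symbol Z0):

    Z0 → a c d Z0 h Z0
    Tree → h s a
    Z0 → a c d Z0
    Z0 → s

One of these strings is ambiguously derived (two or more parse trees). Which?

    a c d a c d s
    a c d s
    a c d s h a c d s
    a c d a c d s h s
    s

a c d a c d s: 1 tree
a c d s: 1 tree
a c d s h a c d s: 1 tree
a c d a c d s h s: 2 trees
s: 1 tree

a c d a c d s h s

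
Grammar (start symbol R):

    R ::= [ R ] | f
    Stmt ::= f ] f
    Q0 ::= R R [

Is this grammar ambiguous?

Only R is reachable from R; ignoring the rest: Each string is a nest of matched brackets around a single atom. An opening bracket forces the recursive rule; an atom forces the base rule.

Unambiguous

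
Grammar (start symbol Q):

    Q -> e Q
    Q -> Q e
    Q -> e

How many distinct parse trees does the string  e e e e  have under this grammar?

8

Parse trees for e e e e:
  [Q e [Q e [Q e [Q e]]]]
  [Q e [Q e [Q [Q e] e]]]
  [Q e [Q [Q e [Q e]] e]]
  [Q e [Q [Q [Q e] e] e]]
  [Q [Q e [Q e [Q e]]] e]
  [Q [Q e [Q [Q e] e]] e]
  [Q [Q [Q e [Q e]] e] e]
  [Q [Q [Q [Q e] e] e] e]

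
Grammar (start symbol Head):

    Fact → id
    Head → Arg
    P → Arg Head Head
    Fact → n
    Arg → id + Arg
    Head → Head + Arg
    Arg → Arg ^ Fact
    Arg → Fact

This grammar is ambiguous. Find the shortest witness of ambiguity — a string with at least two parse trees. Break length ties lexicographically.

length 1: no string has ≥2 trees
length 3: id + id has 2 parse trees

Two derivations of id + id:
  Head ⇒ Arg ⇒ id + Arg ⇒ id + Fact ⇒ id + id
  Head ⇒ Head + Arg ⇒ Arg + Arg ⇒ Fact + Arg ⇒ id + Arg ⇒ id + Fact ⇒ id + id

id + id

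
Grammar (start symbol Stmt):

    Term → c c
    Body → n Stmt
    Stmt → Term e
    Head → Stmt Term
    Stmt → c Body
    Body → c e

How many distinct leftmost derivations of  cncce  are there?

2

Parse trees for cncce:
  [Stmt c [Body n [Stmt [Term c c] e]]]
  [Stmt c [Body n [Stmt c [Body c e]]]]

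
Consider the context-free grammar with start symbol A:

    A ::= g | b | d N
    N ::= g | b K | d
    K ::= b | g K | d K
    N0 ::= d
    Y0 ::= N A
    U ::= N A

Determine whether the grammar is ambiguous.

Only A, N, K are reachable from A; ignoring the rest: Each reachable nonterminal has at most one production per leading terminal, and all productions are right-linear; the derivation is determined token-by-token.

Unambiguous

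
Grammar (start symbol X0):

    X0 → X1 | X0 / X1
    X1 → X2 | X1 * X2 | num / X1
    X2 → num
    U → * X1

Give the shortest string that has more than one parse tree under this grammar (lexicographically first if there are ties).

length 1: no string has ≥2 trees
length 3: num / num has 2 parse trees

Two derivations of num / num:
  X0 ⇒ X1 ⇒ num / X1 ⇒ num / X2 ⇒ num / num
  X0 ⇒ X0 / X1 ⇒ X1 / X1 ⇒ X2 / X1 ⇒ num / X1 ⇒ num / X2 ⇒ num / num

num / num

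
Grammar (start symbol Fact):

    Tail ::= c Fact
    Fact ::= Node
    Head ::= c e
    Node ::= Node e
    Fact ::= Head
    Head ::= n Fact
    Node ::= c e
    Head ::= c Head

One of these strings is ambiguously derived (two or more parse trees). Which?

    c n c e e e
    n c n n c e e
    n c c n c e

c n c e e e: 1 tree
n c n n c e e: 1 tree
n c c n c e: 2 trees

n c c n c e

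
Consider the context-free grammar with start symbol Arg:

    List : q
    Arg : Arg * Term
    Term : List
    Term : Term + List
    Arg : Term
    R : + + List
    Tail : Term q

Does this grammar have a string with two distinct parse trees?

Unambiguous

Only Arg, Term, List are reachable from Arg; ignoring the rest: Arg → Arg * Term | Term  ;  Term → Term + List | List  — a left-associative chain with List at the bottom. Each string factors uniquely by precedence.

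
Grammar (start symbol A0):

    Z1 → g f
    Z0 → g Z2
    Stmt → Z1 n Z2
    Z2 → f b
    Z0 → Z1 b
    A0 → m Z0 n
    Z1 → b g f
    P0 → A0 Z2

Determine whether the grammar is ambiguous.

Ambiguous

Witness: m g f b n

Derivation 1: A0 ⇒ m Z0 n ⇒ m g Z2 n ⇒ m g f b n
Derivation 2: A0 ⇒ m Z0 n ⇒ m Z1 b n ⇒ m g f b n

Two distinct leftmost derivations for the same string.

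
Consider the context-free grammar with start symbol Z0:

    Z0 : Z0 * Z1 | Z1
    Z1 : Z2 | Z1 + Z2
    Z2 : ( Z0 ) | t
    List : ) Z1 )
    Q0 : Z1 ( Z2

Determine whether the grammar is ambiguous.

(List, Q0 are unreachable from Z0, so their rules don't affect L(Z0).) This is a standard precedence ladder (Z0 over Z1 over Z2), with each level left-recursive on its own operator ('*' at Z0, '+' at Z1). That structure is LR(1), hence unambiguous.

Unambiguous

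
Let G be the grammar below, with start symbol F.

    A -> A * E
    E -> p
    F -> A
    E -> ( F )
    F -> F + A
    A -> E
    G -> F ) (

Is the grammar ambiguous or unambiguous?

Unambiguous

Only F, A, E are reachable from F; ignoring the rest: The grammar is stratified — F handles '+' (left-recursive), A handles '*', E atoms. Each operator has a fixed associativity and precedence level, so every string has one parse.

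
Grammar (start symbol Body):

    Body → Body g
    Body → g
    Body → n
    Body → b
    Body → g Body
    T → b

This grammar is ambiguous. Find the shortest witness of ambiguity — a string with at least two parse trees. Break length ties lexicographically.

g g

length 1: no string has ≥2 trees
length 2: g g has 2 parse trees

Two derivations of g g:
  Body ⇒ Body g ⇒ g g
  Body ⇒ g Body ⇒ g g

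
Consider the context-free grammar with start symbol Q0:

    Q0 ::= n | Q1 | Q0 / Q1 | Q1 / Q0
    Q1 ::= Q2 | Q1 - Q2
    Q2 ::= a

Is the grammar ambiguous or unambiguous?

Ambiguous

Witness: a / a

Derivation 1: Q0 ⇒ Q0 / Q1 ⇒ Q1 / Q1 ⇒ Q2 / Q1 ⇒ a / Q1 ⇒ a / Q2 ⇒ a / a
Derivation 2: Q0 ⇒ Q1 / Q0 ⇒ Q2 / Q0 ⇒ a / Q0 ⇒ a / Q1 ⇒ a / Q2 ⇒ a / a

Two distinct leftmost derivations for the same string.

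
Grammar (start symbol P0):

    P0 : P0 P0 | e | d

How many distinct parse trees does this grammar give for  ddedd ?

14

Parse trees for ddedd (showing first 6 of 14):
  [P0 [P0 d] [P0 [P0 d] [P0 [P0 e] [P0 [P0 d] [P0 d]]]]]
  [P0 [P0 d] [P0 [P0 d] [P0 [P0 [P0 e] [P0 d]] [P0 d]]]]
  [P0 [P0 d] [P0 [P0 [P0 d] [P0 e]] [P0 [P0 d] [P0 d]]]]
  [P0 [P0 d] [P0 [P0 [P0 d] [P0 [P0 e] [P0 d]]] [P0 d]]]
  [P0 [P0 d] [P0 [P0 [P0 [P0 d] [P0 e]] [P0 d]] [P0 d]]]
  [P0 [P0 [P0 d] [P0 d]] [P0 [P0 e] [P0 [P0 d] [P0 d]]]]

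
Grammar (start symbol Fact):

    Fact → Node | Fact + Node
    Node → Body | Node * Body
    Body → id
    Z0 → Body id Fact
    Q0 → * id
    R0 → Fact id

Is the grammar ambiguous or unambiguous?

Unambiguous

(Z0, Q0, R0 are unreachable from Fact, so their rules don't affect L(Fact).) This is a standard precedence ladder (Fact over Node over Body), with each level left-recursive on its own operator ('+' at Fact, '*' at Node). That structure is LR(1), hence unambiguous.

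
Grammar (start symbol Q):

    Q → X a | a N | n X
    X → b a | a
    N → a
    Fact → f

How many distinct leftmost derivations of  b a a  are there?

1

Parse trees for b a a:
  [Q [X b a] a]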